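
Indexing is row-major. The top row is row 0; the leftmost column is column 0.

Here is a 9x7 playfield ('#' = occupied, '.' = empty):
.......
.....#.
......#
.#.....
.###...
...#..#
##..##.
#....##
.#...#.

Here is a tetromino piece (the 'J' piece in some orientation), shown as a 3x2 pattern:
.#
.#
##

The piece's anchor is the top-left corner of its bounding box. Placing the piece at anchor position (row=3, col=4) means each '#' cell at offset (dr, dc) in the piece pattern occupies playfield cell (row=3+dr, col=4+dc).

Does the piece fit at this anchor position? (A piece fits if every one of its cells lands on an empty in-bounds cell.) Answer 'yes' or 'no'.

Answer: yes

Derivation:
Check each piece cell at anchor (3, 4):
  offset (0,1) -> (3,5): empty -> OK
  offset (1,1) -> (4,5): empty -> OK
  offset (2,0) -> (5,4): empty -> OK
  offset (2,1) -> (5,5): empty -> OK
All cells valid: yes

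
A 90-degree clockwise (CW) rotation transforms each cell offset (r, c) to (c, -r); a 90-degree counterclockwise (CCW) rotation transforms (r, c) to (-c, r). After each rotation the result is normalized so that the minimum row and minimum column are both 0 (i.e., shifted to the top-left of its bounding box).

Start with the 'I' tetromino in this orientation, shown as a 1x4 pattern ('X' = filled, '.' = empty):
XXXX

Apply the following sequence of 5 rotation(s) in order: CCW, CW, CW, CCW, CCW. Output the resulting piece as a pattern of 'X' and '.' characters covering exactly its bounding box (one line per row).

Start:
XXXX
After rotation 1 (CCW):
X
X
X
X
After rotation 2 (CW):
XXXX
After rotation 3 (CW):
X
X
X
X
After rotation 4 (CCW):
XXXX
After rotation 5 (CCW):
X
X
X
X

Answer: X
X
X
X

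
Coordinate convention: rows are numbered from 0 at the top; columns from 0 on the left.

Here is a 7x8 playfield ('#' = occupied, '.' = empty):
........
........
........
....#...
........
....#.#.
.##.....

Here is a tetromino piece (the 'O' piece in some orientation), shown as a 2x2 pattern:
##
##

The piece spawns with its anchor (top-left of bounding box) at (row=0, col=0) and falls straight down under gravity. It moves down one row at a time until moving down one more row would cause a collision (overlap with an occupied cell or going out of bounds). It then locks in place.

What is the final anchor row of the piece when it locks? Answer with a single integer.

Answer: 4

Derivation:
Spawn at (row=0, col=0). Try each row:
  row 0: fits
  row 1: fits
  row 2: fits
  row 3: fits
  row 4: fits
  row 5: blocked -> lock at row 4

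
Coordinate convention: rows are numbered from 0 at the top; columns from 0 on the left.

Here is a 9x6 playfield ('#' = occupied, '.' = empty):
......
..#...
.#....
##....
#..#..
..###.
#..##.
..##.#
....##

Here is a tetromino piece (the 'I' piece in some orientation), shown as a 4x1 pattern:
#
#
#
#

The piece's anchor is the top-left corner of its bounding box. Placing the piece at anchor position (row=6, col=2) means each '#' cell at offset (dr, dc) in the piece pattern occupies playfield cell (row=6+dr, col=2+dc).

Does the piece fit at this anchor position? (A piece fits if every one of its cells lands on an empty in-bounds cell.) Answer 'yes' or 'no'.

Answer: no

Derivation:
Check each piece cell at anchor (6, 2):
  offset (0,0) -> (6,2): empty -> OK
  offset (1,0) -> (7,2): occupied ('#') -> FAIL
  offset (2,0) -> (8,2): empty -> OK
  offset (3,0) -> (9,2): out of bounds -> FAIL
All cells valid: no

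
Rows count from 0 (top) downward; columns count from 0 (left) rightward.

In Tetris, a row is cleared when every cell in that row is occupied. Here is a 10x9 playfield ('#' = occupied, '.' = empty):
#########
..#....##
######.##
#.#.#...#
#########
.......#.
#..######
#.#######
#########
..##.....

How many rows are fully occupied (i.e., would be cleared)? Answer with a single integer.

Answer: 3

Derivation:
Check each row:
  row 0: 0 empty cells -> FULL (clear)
  row 1: 6 empty cells -> not full
  row 2: 1 empty cell -> not full
  row 3: 5 empty cells -> not full
  row 4: 0 empty cells -> FULL (clear)
  row 5: 8 empty cells -> not full
  row 6: 2 empty cells -> not full
  row 7: 1 empty cell -> not full
  row 8: 0 empty cells -> FULL (clear)
  row 9: 7 empty cells -> not full
Total rows cleared: 3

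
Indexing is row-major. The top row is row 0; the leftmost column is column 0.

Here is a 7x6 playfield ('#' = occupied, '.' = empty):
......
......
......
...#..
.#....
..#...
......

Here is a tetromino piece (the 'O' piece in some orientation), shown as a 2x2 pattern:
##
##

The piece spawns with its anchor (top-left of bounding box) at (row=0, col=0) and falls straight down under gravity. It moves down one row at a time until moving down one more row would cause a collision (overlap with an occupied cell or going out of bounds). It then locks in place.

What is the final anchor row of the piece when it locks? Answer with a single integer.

Answer: 2

Derivation:
Spawn at (row=0, col=0). Try each row:
  row 0: fits
  row 1: fits
  row 2: fits
  row 3: blocked -> lock at row 2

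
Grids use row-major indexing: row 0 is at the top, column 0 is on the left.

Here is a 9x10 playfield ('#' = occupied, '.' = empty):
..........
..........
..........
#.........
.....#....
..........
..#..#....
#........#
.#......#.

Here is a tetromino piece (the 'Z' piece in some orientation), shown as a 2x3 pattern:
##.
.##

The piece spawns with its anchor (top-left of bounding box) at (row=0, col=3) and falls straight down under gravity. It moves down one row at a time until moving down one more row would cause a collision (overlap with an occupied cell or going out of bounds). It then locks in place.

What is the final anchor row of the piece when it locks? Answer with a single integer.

Spawn at (row=0, col=3). Try each row:
  row 0: fits
  row 1: fits
  row 2: fits
  row 3: blocked -> lock at row 2

Answer: 2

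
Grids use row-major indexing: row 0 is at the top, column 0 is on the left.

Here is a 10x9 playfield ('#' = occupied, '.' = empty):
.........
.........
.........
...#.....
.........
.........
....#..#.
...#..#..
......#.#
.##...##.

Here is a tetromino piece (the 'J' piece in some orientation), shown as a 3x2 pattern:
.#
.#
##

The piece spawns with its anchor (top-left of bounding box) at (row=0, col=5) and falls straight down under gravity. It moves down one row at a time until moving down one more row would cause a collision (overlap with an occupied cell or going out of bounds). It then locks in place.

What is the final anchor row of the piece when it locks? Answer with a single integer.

Spawn at (row=0, col=5). Try each row:
  row 0: fits
  row 1: fits
  row 2: fits
  row 3: fits
  row 4: fits
  row 5: blocked -> lock at row 4

Answer: 4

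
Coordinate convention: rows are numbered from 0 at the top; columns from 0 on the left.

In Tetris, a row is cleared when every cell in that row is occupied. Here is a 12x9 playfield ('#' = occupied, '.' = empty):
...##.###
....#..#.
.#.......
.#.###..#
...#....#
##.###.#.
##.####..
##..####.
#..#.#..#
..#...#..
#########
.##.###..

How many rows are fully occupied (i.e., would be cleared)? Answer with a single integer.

Check each row:
  row 0: 4 empty cells -> not full
  row 1: 7 empty cells -> not full
  row 2: 8 empty cells -> not full
  row 3: 4 empty cells -> not full
  row 4: 7 empty cells -> not full
  row 5: 3 empty cells -> not full
  row 6: 3 empty cells -> not full
  row 7: 3 empty cells -> not full
  row 8: 5 empty cells -> not full
  row 9: 7 empty cells -> not full
  row 10: 0 empty cells -> FULL (clear)
  row 11: 4 empty cells -> not full
Total rows cleared: 1

Answer: 1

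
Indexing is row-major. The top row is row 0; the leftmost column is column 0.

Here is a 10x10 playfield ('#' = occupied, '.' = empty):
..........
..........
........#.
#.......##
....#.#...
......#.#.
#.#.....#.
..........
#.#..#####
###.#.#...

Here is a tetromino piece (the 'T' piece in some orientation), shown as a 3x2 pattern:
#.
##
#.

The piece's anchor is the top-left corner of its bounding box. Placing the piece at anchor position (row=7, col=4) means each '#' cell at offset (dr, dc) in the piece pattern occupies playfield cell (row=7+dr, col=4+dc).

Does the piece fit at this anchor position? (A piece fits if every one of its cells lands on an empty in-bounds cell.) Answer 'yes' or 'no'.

Check each piece cell at anchor (7, 4):
  offset (0,0) -> (7,4): empty -> OK
  offset (1,0) -> (8,4): empty -> OK
  offset (1,1) -> (8,5): occupied ('#') -> FAIL
  offset (2,0) -> (9,4): occupied ('#') -> FAIL
All cells valid: no

Answer: no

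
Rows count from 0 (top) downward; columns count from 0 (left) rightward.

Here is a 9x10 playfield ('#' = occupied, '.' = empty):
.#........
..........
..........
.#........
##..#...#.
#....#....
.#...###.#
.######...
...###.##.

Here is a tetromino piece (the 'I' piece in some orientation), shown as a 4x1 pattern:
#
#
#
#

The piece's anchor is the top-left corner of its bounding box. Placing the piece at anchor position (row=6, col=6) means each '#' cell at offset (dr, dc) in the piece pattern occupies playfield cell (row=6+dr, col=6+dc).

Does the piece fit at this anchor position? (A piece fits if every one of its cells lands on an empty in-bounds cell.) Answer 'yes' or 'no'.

Check each piece cell at anchor (6, 6):
  offset (0,0) -> (6,6): occupied ('#') -> FAIL
  offset (1,0) -> (7,6): occupied ('#') -> FAIL
  offset (2,0) -> (8,6): empty -> OK
  offset (3,0) -> (9,6): out of bounds -> FAIL
All cells valid: no

Answer: no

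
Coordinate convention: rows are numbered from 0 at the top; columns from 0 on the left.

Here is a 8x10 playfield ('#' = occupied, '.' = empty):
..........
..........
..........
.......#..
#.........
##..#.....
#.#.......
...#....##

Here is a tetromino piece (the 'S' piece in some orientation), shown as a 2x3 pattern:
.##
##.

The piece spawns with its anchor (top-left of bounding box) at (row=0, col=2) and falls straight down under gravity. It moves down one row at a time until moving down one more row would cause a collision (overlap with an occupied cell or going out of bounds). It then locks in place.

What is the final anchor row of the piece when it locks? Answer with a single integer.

Answer: 4

Derivation:
Spawn at (row=0, col=2). Try each row:
  row 0: fits
  row 1: fits
  row 2: fits
  row 3: fits
  row 4: fits
  row 5: blocked -> lock at row 4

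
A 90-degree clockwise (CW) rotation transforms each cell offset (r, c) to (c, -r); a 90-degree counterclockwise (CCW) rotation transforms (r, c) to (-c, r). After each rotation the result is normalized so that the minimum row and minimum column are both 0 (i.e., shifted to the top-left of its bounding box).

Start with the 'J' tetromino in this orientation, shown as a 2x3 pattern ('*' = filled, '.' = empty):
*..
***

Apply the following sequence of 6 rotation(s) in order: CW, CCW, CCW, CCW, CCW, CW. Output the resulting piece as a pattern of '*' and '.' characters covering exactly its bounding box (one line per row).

Answer: ***
..*

Derivation:
Start:
*..
***
After rotation 1 (CW):
**
*.
*.
After rotation 2 (CCW):
*..
***
After rotation 3 (CCW):
.*
.*
**
After rotation 4 (CCW):
***
..*
After rotation 5 (CCW):
**
*.
*.
After rotation 6 (CW):
***
..*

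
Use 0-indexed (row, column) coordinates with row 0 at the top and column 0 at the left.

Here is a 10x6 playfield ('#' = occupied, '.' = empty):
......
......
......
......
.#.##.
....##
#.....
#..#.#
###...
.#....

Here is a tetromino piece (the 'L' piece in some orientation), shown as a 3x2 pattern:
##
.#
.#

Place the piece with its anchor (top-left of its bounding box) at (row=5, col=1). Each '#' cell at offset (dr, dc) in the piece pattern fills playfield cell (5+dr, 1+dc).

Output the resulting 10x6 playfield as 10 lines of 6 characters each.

Answer: ......
......
......
......
.#.##.
.##.##
#.#...
#.##.#
###...
.#....

Derivation:
Fill (5+0,1+0) = (5,1)
Fill (5+0,1+1) = (5,2)
Fill (5+1,1+1) = (6,2)
Fill (5+2,1+1) = (7,2)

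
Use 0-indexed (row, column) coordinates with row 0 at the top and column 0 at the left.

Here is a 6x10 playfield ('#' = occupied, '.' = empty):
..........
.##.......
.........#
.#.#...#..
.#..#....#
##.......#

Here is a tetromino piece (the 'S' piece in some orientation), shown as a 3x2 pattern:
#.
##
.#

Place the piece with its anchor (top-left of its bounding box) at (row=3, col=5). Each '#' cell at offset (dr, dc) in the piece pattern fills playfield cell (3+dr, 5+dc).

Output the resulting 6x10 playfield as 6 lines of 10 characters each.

Fill (3+0,5+0) = (3,5)
Fill (3+1,5+0) = (4,5)
Fill (3+1,5+1) = (4,6)
Fill (3+2,5+1) = (5,6)

Answer: ..........
.##.......
.........#
.#.#.#.#..
.#..###..#
##....#..#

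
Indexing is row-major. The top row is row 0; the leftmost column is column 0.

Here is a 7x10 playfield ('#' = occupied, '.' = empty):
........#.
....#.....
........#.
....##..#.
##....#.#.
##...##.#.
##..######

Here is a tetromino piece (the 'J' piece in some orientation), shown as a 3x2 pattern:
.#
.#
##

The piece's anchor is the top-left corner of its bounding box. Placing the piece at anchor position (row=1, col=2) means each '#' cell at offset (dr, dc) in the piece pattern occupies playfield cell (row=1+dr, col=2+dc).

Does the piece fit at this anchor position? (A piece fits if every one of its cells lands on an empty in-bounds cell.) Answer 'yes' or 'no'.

Answer: yes

Derivation:
Check each piece cell at anchor (1, 2):
  offset (0,1) -> (1,3): empty -> OK
  offset (1,1) -> (2,3): empty -> OK
  offset (2,0) -> (3,2): empty -> OK
  offset (2,1) -> (3,3): empty -> OK
All cells valid: yes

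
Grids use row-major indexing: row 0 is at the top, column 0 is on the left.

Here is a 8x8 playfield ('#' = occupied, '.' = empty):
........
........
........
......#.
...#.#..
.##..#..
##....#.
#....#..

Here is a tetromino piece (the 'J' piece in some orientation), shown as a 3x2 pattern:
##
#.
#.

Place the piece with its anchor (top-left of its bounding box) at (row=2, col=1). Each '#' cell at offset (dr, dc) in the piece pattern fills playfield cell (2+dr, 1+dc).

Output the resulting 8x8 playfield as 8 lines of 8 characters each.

Fill (2+0,1+0) = (2,1)
Fill (2+0,1+1) = (2,2)
Fill (2+1,1+0) = (3,1)
Fill (2+2,1+0) = (4,1)

Answer: ........
........
.##.....
.#....#.
.#.#.#..
.##..#..
##....#.
#....#..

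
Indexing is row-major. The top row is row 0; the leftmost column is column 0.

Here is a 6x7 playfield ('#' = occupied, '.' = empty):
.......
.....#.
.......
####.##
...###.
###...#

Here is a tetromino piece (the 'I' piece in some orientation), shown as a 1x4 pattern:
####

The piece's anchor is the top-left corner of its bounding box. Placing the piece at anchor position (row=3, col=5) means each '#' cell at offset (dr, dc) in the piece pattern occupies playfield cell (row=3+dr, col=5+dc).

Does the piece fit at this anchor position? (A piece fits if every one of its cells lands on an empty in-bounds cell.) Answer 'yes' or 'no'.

Answer: no

Derivation:
Check each piece cell at anchor (3, 5):
  offset (0,0) -> (3,5): occupied ('#') -> FAIL
  offset (0,1) -> (3,6): occupied ('#') -> FAIL
  offset (0,2) -> (3,7): out of bounds -> FAIL
  offset (0,3) -> (3,8): out of bounds -> FAIL
All cells valid: no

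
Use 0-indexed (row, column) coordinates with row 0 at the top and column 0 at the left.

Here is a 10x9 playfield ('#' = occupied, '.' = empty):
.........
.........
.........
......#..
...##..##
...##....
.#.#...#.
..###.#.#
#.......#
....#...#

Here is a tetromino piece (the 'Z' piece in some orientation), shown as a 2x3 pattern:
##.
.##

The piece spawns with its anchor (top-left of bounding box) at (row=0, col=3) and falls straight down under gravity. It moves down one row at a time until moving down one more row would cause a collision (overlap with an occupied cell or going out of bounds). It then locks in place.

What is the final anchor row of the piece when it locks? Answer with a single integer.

Spawn at (row=0, col=3). Try each row:
  row 0: fits
  row 1: fits
  row 2: fits
  row 3: blocked -> lock at row 2

Answer: 2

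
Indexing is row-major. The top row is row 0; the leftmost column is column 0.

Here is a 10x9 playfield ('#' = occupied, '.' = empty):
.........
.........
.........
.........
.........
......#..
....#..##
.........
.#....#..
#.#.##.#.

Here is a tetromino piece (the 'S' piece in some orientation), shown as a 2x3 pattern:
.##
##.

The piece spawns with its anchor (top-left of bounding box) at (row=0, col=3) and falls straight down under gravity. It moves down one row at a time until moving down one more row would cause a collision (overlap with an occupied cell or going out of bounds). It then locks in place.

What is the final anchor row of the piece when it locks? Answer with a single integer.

Answer: 4

Derivation:
Spawn at (row=0, col=3). Try each row:
  row 0: fits
  row 1: fits
  row 2: fits
  row 3: fits
  row 4: fits
  row 5: blocked -> lock at row 4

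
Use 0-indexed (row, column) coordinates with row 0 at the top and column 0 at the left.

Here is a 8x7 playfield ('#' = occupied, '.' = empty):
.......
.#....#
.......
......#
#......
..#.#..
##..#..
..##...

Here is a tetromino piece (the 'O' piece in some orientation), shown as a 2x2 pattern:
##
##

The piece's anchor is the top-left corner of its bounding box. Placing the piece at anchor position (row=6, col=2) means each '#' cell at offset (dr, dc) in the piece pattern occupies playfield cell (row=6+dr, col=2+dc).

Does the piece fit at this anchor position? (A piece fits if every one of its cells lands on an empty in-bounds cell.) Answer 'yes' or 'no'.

Check each piece cell at anchor (6, 2):
  offset (0,0) -> (6,2): empty -> OK
  offset (0,1) -> (6,3): empty -> OK
  offset (1,0) -> (7,2): occupied ('#') -> FAIL
  offset (1,1) -> (7,3): occupied ('#') -> FAIL
All cells valid: no

Answer: no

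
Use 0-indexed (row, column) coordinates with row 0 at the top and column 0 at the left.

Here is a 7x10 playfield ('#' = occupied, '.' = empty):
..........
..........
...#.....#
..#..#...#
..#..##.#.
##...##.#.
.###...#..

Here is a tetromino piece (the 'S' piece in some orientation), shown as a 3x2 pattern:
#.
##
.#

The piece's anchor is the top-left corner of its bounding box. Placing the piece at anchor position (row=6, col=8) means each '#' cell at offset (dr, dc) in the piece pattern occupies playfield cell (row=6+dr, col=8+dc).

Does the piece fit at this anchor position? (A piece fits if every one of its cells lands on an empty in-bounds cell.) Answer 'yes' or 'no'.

Answer: no

Derivation:
Check each piece cell at anchor (6, 8):
  offset (0,0) -> (6,8): empty -> OK
  offset (1,0) -> (7,8): out of bounds -> FAIL
  offset (1,1) -> (7,9): out of bounds -> FAIL
  offset (2,1) -> (8,9): out of bounds -> FAIL
All cells valid: no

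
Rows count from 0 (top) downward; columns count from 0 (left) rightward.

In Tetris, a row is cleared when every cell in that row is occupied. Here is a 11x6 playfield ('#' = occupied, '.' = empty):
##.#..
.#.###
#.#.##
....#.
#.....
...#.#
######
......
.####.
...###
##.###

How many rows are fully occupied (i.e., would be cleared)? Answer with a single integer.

Check each row:
  row 0: 3 empty cells -> not full
  row 1: 2 empty cells -> not full
  row 2: 2 empty cells -> not full
  row 3: 5 empty cells -> not full
  row 4: 5 empty cells -> not full
  row 5: 4 empty cells -> not full
  row 6: 0 empty cells -> FULL (clear)
  row 7: 6 empty cells -> not full
  row 8: 2 empty cells -> not full
  row 9: 3 empty cells -> not full
  row 10: 1 empty cell -> not full
Total rows cleared: 1

Answer: 1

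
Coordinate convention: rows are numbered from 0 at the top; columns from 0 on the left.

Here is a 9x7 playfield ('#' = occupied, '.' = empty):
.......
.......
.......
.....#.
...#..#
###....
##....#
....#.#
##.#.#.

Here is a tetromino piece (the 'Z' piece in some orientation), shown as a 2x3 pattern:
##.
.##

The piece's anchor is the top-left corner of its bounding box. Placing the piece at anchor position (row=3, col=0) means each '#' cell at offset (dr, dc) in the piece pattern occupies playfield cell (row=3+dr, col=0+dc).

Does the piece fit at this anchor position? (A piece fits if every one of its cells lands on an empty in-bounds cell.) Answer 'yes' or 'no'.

Check each piece cell at anchor (3, 0):
  offset (0,0) -> (3,0): empty -> OK
  offset (0,1) -> (3,1): empty -> OK
  offset (1,1) -> (4,1): empty -> OK
  offset (1,2) -> (4,2): empty -> OK
All cells valid: yes

Answer: yes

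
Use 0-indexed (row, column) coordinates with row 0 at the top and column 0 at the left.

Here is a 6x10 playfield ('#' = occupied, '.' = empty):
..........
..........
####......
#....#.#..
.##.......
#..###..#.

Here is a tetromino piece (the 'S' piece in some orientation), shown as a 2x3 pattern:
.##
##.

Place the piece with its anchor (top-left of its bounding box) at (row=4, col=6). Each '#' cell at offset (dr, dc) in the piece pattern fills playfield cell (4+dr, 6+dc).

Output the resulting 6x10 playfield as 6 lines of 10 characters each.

Answer: ..........
..........
####......
#....#.#..
.##....##.
#..######.

Derivation:
Fill (4+0,6+1) = (4,7)
Fill (4+0,6+2) = (4,8)
Fill (4+1,6+0) = (5,6)
Fill (4+1,6+1) = (5,7)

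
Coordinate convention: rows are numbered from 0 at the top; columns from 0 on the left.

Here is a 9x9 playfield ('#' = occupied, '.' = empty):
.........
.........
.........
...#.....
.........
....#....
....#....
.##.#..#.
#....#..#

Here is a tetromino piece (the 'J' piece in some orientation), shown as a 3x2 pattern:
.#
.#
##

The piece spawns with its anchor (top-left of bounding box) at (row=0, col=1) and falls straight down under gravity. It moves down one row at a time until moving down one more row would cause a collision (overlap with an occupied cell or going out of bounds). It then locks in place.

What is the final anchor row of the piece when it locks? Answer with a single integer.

Spawn at (row=0, col=1). Try each row:
  row 0: fits
  row 1: fits
  row 2: fits
  row 3: fits
  row 4: fits
  row 5: blocked -> lock at row 4

Answer: 4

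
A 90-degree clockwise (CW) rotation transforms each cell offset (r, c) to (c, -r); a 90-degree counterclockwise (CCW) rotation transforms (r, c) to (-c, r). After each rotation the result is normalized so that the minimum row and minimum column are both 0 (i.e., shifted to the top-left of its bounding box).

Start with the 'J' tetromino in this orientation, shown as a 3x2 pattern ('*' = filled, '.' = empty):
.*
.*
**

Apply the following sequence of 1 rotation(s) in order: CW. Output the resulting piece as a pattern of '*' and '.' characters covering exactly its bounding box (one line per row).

Answer: *..
***

Derivation:
Start:
.*
.*
**
After rotation 1 (CW):
*..
***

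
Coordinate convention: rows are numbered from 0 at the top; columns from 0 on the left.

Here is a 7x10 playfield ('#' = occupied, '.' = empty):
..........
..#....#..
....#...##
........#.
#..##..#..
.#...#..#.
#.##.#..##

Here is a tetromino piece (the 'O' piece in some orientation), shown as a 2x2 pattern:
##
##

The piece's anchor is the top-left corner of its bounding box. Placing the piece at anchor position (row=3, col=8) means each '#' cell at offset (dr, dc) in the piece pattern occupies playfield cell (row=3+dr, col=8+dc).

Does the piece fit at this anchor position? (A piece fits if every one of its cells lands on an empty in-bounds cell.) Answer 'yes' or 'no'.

Check each piece cell at anchor (3, 8):
  offset (0,0) -> (3,8): occupied ('#') -> FAIL
  offset (0,1) -> (3,9): empty -> OK
  offset (1,0) -> (4,8): empty -> OK
  offset (1,1) -> (4,9): empty -> OK
All cells valid: no

Answer: no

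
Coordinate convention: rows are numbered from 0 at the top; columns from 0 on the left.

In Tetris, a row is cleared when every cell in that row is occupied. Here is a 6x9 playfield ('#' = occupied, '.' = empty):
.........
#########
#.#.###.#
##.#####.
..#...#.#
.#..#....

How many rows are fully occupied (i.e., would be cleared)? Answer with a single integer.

Answer: 1

Derivation:
Check each row:
  row 0: 9 empty cells -> not full
  row 1: 0 empty cells -> FULL (clear)
  row 2: 3 empty cells -> not full
  row 3: 2 empty cells -> not full
  row 4: 6 empty cells -> not full
  row 5: 7 empty cells -> not full
Total rows cleared: 1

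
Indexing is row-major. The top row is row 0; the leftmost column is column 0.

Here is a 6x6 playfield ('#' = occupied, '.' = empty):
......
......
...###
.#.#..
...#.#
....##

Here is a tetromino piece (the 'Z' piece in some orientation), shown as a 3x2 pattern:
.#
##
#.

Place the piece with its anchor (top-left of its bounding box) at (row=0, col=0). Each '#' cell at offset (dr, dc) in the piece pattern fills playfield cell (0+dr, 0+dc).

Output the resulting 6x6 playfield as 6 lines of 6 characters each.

Fill (0+0,0+1) = (0,1)
Fill (0+1,0+0) = (1,0)
Fill (0+1,0+1) = (1,1)
Fill (0+2,0+0) = (2,0)

Answer: .#....
##....
#..###
.#.#..
...#.#
....##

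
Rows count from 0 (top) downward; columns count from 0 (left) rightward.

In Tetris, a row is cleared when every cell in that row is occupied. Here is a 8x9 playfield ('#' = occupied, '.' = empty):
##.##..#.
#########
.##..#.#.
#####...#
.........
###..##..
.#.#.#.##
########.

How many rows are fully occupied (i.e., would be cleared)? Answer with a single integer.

Check each row:
  row 0: 4 empty cells -> not full
  row 1: 0 empty cells -> FULL (clear)
  row 2: 5 empty cells -> not full
  row 3: 3 empty cells -> not full
  row 4: 9 empty cells -> not full
  row 5: 4 empty cells -> not full
  row 6: 4 empty cells -> not full
  row 7: 1 empty cell -> not full
Total rows cleared: 1

Answer: 1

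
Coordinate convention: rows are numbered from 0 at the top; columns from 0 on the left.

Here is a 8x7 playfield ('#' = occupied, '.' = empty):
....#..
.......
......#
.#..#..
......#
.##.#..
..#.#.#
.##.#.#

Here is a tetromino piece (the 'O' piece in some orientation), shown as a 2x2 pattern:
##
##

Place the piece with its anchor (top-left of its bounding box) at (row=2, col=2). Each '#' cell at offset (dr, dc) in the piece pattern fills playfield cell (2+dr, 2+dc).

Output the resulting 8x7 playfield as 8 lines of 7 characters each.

Answer: ....#..
.......
..##..#
.####..
......#
.##.#..
..#.#.#
.##.#.#

Derivation:
Fill (2+0,2+0) = (2,2)
Fill (2+0,2+1) = (2,3)
Fill (2+1,2+0) = (3,2)
Fill (2+1,2+1) = (3,3)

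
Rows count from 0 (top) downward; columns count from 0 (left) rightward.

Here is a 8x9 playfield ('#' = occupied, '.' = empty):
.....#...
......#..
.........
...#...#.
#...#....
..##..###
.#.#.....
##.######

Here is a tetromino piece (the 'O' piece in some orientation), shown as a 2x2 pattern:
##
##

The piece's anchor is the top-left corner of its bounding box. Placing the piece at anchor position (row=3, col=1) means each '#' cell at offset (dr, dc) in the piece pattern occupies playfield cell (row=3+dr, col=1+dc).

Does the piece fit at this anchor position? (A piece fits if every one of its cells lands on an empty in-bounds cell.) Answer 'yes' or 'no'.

Check each piece cell at anchor (3, 1):
  offset (0,0) -> (3,1): empty -> OK
  offset (0,1) -> (3,2): empty -> OK
  offset (1,0) -> (4,1): empty -> OK
  offset (1,1) -> (4,2): empty -> OK
All cells valid: yes

Answer: yes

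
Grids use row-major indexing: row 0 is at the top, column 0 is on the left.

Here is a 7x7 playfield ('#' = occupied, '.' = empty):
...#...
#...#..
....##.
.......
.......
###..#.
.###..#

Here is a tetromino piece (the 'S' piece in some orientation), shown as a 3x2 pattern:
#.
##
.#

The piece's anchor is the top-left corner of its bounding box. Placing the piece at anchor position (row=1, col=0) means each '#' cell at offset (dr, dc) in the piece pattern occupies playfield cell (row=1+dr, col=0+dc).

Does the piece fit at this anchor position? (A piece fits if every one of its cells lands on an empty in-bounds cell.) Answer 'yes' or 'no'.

Check each piece cell at anchor (1, 0):
  offset (0,0) -> (1,0): occupied ('#') -> FAIL
  offset (1,0) -> (2,0): empty -> OK
  offset (1,1) -> (2,1): empty -> OK
  offset (2,1) -> (3,1): empty -> OK
All cells valid: no

Answer: no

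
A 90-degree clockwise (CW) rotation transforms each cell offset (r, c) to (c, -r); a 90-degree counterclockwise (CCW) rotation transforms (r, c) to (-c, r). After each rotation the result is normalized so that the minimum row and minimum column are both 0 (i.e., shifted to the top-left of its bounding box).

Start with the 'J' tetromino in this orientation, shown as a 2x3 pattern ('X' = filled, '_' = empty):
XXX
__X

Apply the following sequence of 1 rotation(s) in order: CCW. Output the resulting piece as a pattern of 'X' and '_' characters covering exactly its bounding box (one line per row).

Start:
XXX
__X
After rotation 1 (CCW):
XX
X_
X_

Answer: XX
X_
X_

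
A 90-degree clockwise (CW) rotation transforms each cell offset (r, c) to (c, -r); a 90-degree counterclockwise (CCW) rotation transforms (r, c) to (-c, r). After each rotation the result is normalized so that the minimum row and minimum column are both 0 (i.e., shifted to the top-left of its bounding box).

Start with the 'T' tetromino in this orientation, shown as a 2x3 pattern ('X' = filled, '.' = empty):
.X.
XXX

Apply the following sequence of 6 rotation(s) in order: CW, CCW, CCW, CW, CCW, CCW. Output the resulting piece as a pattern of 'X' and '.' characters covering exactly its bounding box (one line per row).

Answer: XXX
.X.

Derivation:
Start:
.X.
XXX
After rotation 1 (CW):
X.
XX
X.
After rotation 2 (CCW):
.X.
XXX
After rotation 3 (CCW):
.X
XX
.X
After rotation 4 (CW):
.X.
XXX
After rotation 5 (CCW):
.X
XX
.X
After rotation 6 (CCW):
XXX
.X.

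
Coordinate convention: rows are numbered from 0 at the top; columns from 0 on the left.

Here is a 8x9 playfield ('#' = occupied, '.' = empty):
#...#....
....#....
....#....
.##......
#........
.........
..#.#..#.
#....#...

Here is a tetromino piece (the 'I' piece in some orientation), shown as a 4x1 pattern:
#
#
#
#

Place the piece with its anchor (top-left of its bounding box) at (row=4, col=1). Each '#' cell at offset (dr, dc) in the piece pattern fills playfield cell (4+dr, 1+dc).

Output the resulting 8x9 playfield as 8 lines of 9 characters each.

Answer: #...#....
....#....
....#....
.##......
##.......
.#.......
.##.#..#.
##...#...

Derivation:
Fill (4+0,1+0) = (4,1)
Fill (4+1,1+0) = (5,1)
Fill (4+2,1+0) = (6,1)
Fill (4+3,1+0) = (7,1)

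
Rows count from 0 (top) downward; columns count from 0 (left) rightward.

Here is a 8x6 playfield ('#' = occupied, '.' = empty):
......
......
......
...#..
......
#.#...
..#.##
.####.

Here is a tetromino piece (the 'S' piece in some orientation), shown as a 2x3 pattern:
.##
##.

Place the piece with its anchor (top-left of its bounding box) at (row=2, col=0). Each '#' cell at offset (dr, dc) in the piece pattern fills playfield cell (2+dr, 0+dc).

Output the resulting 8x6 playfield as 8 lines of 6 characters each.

Fill (2+0,0+1) = (2,1)
Fill (2+0,0+2) = (2,2)
Fill (2+1,0+0) = (3,0)
Fill (2+1,0+1) = (3,1)

Answer: ......
......
.##...
##.#..
......
#.#...
..#.##
.####.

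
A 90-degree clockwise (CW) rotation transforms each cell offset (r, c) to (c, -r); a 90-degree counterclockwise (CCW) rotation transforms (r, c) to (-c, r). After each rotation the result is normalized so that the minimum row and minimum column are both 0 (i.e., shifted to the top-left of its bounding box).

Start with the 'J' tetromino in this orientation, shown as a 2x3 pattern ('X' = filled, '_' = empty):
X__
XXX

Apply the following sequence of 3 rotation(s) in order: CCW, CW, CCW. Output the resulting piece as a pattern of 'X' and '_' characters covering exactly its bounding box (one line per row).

Start:
X__
XXX
After rotation 1 (CCW):
_X
_X
XX
After rotation 2 (CW):
X__
XXX
After rotation 3 (CCW):
_X
_X
XX

Answer: _X
_X
XX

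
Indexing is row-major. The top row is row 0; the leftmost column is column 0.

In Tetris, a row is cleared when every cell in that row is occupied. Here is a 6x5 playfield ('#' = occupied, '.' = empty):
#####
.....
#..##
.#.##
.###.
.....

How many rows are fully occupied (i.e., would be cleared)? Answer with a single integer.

Check each row:
  row 0: 0 empty cells -> FULL (clear)
  row 1: 5 empty cells -> not full
  row 2: 2 empty cells -> not full
  row 3: 2 empty cells -> not full
  row 4: 2 empty cells -> not full
  row 5: 5 empty cells -> not full
Total rows cleared: 1

Answer: 1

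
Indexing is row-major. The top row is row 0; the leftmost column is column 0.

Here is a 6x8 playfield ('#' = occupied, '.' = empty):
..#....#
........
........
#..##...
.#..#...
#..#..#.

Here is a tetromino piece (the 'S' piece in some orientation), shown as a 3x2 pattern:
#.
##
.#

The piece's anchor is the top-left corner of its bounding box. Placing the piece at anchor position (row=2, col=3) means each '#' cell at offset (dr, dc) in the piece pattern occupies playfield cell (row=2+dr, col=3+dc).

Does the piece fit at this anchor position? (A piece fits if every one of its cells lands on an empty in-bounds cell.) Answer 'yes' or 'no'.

Check each piece cell at anchor (2, 3):
  offset (0,0) -> (2,3): empty -> OK
  offset (1,0) -> (3,3): occupied ('#') -> FAIL
  offset (1,1) -> (3,4): occupied ('#') -> FAIL
  offset (2,1) -> (4,4): occupied ('#') -> FAIL
All cells valid: no

Answer: no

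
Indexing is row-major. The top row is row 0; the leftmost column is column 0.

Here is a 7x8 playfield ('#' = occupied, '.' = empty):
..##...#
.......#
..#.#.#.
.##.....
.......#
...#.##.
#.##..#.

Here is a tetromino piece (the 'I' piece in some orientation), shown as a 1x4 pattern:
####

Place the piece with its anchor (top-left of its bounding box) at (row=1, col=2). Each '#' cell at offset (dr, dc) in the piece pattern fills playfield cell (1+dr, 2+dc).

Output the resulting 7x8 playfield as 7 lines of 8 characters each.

Answer: ..##...#
..####.#
..#.#.#.
.##.....
.......#
...#.##.
#.##..#.

Derivation:
Fill (1+0,2+0) = (1,2)
Fill (1+0,2+1) = (1,3)
Fill (1+0,2+2) = (1,4)
Fill (1+0,2+3) = (1,5)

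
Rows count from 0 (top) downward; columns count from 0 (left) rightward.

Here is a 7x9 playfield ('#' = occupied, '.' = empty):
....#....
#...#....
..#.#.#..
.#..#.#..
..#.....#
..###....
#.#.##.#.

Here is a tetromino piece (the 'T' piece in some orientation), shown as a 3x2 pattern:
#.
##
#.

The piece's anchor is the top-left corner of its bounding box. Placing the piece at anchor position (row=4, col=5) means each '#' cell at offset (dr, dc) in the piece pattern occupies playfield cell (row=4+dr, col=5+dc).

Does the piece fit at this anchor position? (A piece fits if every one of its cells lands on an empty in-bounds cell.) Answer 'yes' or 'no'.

Answer: no

Derivation:
Check each piece cell at anchor (4, 5):
  offset (0,0) -> (4,5): empty -> OK
  offset (1,0) -> (5,5): empty -> OK
  offset (1,1) -> (5,6): empty -> OK
  offset (2,0) -> (6,5): occupied ('#') -> FAIL
All cells valid: no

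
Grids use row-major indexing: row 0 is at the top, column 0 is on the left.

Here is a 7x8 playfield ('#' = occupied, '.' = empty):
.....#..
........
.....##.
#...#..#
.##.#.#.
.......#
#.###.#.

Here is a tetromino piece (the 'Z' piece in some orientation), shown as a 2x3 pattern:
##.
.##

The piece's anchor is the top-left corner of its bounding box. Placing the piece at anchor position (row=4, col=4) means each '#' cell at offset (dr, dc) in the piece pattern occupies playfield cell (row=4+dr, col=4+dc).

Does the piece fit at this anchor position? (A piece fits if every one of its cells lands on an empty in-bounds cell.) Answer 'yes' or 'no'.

Check each piece cell at anchor (4, 4):
  offset (0,0) -> (4,4): occupied ('#') -> FAIL
  offset (0,1) -> (4,5): empty -> OK
  offset (1,1) -> (5,5): empty -> OK
  offset (1,2) -> (5,6): empty -> OK
All cells valid: no

Answer: no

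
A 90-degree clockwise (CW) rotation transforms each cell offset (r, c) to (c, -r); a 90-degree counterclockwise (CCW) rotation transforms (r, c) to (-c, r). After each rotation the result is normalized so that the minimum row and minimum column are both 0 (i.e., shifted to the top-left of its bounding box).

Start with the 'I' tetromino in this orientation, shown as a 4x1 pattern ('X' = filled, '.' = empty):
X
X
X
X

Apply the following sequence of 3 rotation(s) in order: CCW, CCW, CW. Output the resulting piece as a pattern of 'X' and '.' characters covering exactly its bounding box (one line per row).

Answer: XXXX

Derivation:
Start:
X
X
X
X
After rotation 1 (CCW):
XXXX
After rotation 2 (CCW):
X
X
X
X
After rotation 3 (CW):
XXXX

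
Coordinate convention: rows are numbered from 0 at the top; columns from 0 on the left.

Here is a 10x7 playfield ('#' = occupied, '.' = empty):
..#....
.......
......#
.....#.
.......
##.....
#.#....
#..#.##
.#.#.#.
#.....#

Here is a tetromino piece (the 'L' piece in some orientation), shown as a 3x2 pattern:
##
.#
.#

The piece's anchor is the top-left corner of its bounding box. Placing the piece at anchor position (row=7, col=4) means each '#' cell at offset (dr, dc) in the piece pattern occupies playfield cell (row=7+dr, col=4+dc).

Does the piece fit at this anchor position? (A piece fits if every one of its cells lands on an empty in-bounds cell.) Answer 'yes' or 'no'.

Answer: no

Derivation:
Check each piece cell at anchor (7, 4):
  offset (0,0) -> (7,4): empty -> OK
  offset (0,1) -> (7,5): occupied ('#') -> FAIL
  offset (1,1) -> (8,5): occupied ('#') -> FAIL
  offset (2,1) -> (9,5): empty -> OK
All cells valid: no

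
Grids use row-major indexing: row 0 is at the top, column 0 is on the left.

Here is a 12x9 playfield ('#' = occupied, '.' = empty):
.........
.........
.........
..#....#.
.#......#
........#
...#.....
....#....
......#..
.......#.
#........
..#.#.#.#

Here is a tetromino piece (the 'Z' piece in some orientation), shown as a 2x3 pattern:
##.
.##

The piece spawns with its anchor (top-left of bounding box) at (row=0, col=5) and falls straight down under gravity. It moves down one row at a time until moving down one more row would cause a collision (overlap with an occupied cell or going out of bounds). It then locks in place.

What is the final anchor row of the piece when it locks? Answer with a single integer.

Answer: 1

Derivation:
Spawn at (row=0, col=5). Try each row:
  row 0: fits
  row 1: fits
  row 2: blocked -> lock at row 1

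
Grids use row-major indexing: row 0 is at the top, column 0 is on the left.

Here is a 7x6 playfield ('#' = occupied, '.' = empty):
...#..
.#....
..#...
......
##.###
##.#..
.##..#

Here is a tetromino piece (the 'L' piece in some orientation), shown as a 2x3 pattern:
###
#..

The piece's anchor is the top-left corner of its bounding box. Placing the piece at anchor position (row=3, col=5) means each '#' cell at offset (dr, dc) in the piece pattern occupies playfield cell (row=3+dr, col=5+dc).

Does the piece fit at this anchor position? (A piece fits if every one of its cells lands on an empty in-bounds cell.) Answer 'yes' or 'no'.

Answer: no

Derivation:
Check each piece cell at anchor (3, 5):
  offset (0,0) -> (3,5): empty -> OK
  offset (0,1) -> (3,6): out of bounds -> FAIL
  offset (0,2) -> (3,7): out of bounds -> FAIL
  offset (1,0) -> (4,5): occupied ('#') -> FAIL
All cells valid: no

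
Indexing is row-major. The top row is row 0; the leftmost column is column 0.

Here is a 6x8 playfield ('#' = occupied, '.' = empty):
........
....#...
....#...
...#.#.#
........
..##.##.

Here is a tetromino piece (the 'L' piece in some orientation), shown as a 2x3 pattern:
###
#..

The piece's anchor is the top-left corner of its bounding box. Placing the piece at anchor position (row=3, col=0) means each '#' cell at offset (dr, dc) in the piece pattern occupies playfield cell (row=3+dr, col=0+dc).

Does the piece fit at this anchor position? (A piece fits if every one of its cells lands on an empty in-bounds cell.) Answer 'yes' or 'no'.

Check each piece cell at anchor (3, 0):
  offset (0,0) -> (3,0): empty -> OK
  offset (0,1) -> (3,1): empty -> OK
  offset (0,2) -> (3,2): empty -> OK
  offset (1,0) -> (4,0): empty -> OK
All cells valid: yes

Answer: yes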